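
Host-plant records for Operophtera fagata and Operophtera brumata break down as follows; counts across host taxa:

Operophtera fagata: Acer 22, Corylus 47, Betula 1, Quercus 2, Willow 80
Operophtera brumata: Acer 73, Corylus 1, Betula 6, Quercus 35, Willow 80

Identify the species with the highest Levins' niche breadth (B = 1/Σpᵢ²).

Proportions for Operophtera fagata (n=152): 22/152=0.1447, 47/152=0.3092, 1/152=0.0066, 2/152=0.0132, 80/152=0.5263
Proportions for Operophtera brumata (n=195): 73/195=0.3744, 1/195=0.0051, 6/195=0.0308, 35/195=0.1795, 80/195=0.4103
Σp_fagaᵢ² = 0.1447² + 0.3092² + 0.0066² + 0.0132² + 0.5263² = 0.020938 + 0.095605 + 0.000044 + 0.000174 + 0.276992 = 0.393753
B_faga = 1 / 0.393753 = 2.5397
Σp_brumᵢ² = 0.3744² + 0.0051² + 0.0308² + 0.1795² + 0.4103² = 0.140175 + 0.000026 + 0.000949 + 0.032220 + 0.168346 = 0.341716
B_brum = 1 / 0.341716 = 2.9264
Highest B → broadest niche (most generalist): Operophtera brumata (B = 2.93).

Operophtera brumata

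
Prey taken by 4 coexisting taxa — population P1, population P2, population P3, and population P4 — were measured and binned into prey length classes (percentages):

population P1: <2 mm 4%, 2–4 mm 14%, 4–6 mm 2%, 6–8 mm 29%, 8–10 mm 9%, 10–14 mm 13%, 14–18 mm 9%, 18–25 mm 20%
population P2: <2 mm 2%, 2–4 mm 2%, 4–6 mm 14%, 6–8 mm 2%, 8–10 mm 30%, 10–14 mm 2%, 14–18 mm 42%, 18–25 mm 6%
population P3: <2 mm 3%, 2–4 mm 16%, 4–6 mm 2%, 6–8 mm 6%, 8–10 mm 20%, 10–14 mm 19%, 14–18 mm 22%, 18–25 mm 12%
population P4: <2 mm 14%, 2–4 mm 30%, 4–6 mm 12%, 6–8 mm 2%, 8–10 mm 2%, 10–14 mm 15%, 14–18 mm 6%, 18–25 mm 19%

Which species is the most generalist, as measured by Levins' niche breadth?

population P3

Convert percentages to proportions (divide by 100).
Σp_P1ᵢ² = 0.04² + 0.14² + 0.02² + 0.29² + 0.09² + 0.13² + 0.09² + 0.20² = 0.0016 + 0.0196 + 0.0004 + 0.0841 + 0.0081 + 0.0169 + 0.0081 + 0.0400 = 0.1788
B_P1 = 1 / 0.1788 = 5.5928
Σp_P2ᵢ² = 0.02² + 0.02² + 0.14² + 0.02² + 0.30² + 0.02² + 0.42² + 0.06² = 0.0004 + 0.0004 + 0.0196 + 0.0004 + 0.0900 + 0.0004 + 0.1764 + 0.0036 = 0.2912
B_P2 = 1 / 0.2912 = 3.4341
Σp_P3ᵢ² = 0.03² + 0.16² + 0.02² + 0.06² + 0.20² + 0.19² + 0.22² + 0.12² = 0.0009 + 0.0256 + 0.0004 + 0.0036 + 0.0400 + 0.0361 + 0.0484 + 0.0144 = 0.1694
B_P3 = 1 / 0.1694 = 5.9032
Σp_P4ᵢ² = 0.14² + 0.30² + 0.12² + 0.02² + 0.02² + 0.15² + 0.06² + 0.19² = 0.0196 + 0.0900 + 0.0144 + 0.0004 + 0.0004 + 0.0225 + 0.0036 + 0.0361 = 0.1870
B_P4 = 1 / 0.1870 = 5.3476
Highest B → broadest niche (most generalist): population P3 (B = 5.90).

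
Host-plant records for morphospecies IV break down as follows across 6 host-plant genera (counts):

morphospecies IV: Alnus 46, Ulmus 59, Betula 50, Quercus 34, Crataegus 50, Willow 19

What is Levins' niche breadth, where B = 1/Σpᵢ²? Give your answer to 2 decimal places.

5.49

Proportions for morphospecies IV (n=258): 46/258=0.1783, 59/258=0.2287, 50/258=0.1938, 34/258=0.1318, 50/258=0.1938, 19/258=0.0736
Σpᵢ² = 0.1783² + 0.2287² + 0.1938² + 0.1318² + 0.1938² + 0.0736² = 0.031791 + 0.052304 + 0.037558 + 0.017371 + 0.037558 + 0.005417 = 0.181999
B = 1 / 0.181999 = 5.4945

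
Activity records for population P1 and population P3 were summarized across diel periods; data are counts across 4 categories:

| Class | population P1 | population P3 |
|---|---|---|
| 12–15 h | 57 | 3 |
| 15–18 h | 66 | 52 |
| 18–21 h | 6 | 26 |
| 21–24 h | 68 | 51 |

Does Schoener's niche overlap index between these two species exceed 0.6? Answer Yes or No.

Yes

Proportions for population P1 (n=197): 57/197=0.2893, 66/197=0.3350, 6/197=0.0305, 68/197=0.3452
Proportions for population P3 (n=132): 3/132=0.0227, 52/132=0.3939, 26/132=0.1970, 51/132=0.3864
Σ|p₁ᵢ − p₂ᵢ| = 0.2666 + 0.0589 + 0.1665 + 0.0412 = 0.5332
D = 1 − ½ × 0.5332 = 1 − 0.26660 = 0.73340
D = 0.73340 > 0.6 → Yes.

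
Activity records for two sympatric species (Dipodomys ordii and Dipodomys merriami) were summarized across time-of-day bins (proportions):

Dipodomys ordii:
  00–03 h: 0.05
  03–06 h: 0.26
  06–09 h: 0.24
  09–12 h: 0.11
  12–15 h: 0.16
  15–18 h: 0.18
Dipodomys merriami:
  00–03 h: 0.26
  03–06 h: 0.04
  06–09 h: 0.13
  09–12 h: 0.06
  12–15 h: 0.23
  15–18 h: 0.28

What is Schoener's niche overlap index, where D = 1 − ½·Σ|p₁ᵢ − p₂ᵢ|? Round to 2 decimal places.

0.62

Σ|p₁ᵢ − p₂ᵢ| = 0.21 + 0.22 + 0.11 + 0.05 + 0.07 + 0.10 = 0.76
D = 1 − ½ × 0.76 = 1 − 0.380 = 0.6200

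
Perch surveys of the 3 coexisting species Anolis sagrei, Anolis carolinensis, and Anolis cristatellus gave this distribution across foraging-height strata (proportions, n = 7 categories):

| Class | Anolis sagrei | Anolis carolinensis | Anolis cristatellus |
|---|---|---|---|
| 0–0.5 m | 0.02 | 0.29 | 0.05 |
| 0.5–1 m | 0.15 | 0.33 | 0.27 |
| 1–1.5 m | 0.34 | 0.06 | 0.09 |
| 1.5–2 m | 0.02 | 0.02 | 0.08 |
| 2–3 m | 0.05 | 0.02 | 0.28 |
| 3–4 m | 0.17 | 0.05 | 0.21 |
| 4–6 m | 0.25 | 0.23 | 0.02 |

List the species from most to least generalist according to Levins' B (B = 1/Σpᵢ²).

Anolis cristatellus > Anolis sagrei > Anolis carolinensis

Σp_sagrᵢ² = 0.02² + 0.15² + 0.34² + 0.02² + 0.05² + 0.17² + 0.25² = 0.0004 + 0.0225 + 0.1156 + 0.0004 + 0.0025 + 0.0289 + 0.0625 = 0.2328
B_sagr = 1 / 0.2328 = 4.2955
Σp_caroᵢ² = 0.29² + 0.33² + 0.06² + 0.02² + 0.02² + 0.05² + 0.23² = 0.0841 + 0.1089 + 0.0036 + 0.0004 + 0.0004 + 0.0025 + 0.0529 = 0.2528
B_caro = 1 / 0.2528 = 3.9557
Σp_crisᵢ² = 0.05² + 0.27² + 0.09² + 0.08² + 0.28² + 0.21² + 0.02² = 0.0025 + 0.0729 + 0.0081 + 0.0064 + 0.0784 + 0.0441 + 0.0004 = 0.2128
B_cris = 1 / 0.2128 = 4.6992
Ranking by B (broadest → narrowest): Anolis cristatellus (4.70) > Anolis sagrei (4.30) > Anolis carolinensis (3.96)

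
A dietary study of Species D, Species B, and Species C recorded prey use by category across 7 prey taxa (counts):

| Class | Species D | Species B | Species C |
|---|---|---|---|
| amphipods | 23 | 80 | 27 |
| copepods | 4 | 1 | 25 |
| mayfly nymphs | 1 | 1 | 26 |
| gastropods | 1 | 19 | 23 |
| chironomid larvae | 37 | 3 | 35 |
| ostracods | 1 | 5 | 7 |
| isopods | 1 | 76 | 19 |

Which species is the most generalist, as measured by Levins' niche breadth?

Species C

Proportions for Species D (n=68): 23/68=0.3382, 4/68=0.0588, 1/68=0.0147, 1/68=0.0147, 37/68=0.5441, 1/68=0.0147, 1/68=0.0147
Proportions for Species B (n=185): 80/185=0.4324, 1/185=0.0054, 1/185=0.0054, 19/185=0.1027, 3/185=0.0162, 5/185=0.0270, 76/185=0.4108
Proportions for Species C (n=162): 27/162=0.1667, 25/162=0.1543, 26/162=0.1605, 23/162=0.1420, 35/162=0.2160, 7/162=0.0432, 19/162=0.1173
Σp_Dᵢ² = 0.3382² + 0.0588² + 0.0147² + 0.0147² + 0.5441² + 0.0147² + 0.0147² = 0.114379 + 0.003457 + 0.000216 + 0.000216 + 0.296045 + 0.000216 + 0.000216 = 0.414745
B_D = 1 / 0.414745 = 2.4111
Σp_Bᵢ² = 0.4324² + 0.0054² + 0.0054² + 0.1027² + 0.0162² + 0.0270² + 0.4108² = 0.186970 + 0.000029 + 0.000029 + 0.010547 + 0.000262 + 0.000729 + 0.168757 = 0.367323
B_B = 1 / 0.367323 = 2.7224
Σp_Cᵢ² = 0.1667² + 0.1543² + 0.1605² + 0.1420² + 0.2160² + 0.0432² + 0.1173² = 0.027789 + 0.023808 + 0.025760 + 0.020164 + 0.046656 + 0.001866 + 0.013759 = 0.159802
B_C = 1 / 0.159802 = 6.2577
Highest B → broadest niche (most generalist): Species C (B = 6.26).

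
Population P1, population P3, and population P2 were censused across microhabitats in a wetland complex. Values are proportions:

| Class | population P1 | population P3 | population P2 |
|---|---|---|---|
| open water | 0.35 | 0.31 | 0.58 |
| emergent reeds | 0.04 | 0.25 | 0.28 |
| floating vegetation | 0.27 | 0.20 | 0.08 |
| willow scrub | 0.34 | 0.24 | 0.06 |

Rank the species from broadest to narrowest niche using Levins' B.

population P3 > population P1 > population P2

Σp_P1ᵢ² = 0.35² + 0.04² + 0.27² + 0.34² = 0.1225 + 0.0016 + 0.0729 + 0.1156 = 0.3126
B_P1 = 1 / 0.3126 = 3.1990
Σp_P3ᵢ² = 0.31² + 0.25² + 0.20² + 0.24² = 0.0961 + 0.0625 + 0.0400 + 0.0576 = 0.2562
B_P3 = 1 / 0.2562 = 3.9032
Σp_P2ᵢ² = 0.58² + 0.28² + 0.08² + 0.06² = 0.3364 + 0.0784 + 0.0064 + 0.0036 = 0.4248
B_P2 = 1 / 0.4248 = 2.3540
Ranking by B (broadest → narrowest): population P3 (3.90) > population P1 (3.20) > population P2 (2.35)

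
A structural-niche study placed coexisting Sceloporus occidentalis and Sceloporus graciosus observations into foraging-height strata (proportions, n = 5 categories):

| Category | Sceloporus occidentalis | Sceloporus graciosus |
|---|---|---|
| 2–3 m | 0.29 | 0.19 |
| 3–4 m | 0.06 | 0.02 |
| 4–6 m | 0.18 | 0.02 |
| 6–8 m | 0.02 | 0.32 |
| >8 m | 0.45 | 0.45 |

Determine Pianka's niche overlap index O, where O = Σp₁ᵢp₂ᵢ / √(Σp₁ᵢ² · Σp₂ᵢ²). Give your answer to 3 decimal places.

Σ p₁ᵢp₂ᵢ = 0.0551 + 0.0012 + 0.0036 + 0.0064 + 0.2025 = 0.2688
Σp_1ᵢ² = 0.29² + 0.06² + 0.18² + 0.02² + 0.45² = 0.0841 + 0.0036 + 0.0324 + 0.0004 + 0.2025 = 0.3230
Σp_2ᵢ² = 0.19² + 0.02² + 0.02² + 0.32² + 0.45² = 0.0361 + 0.0004 + 0.0004 + 0.1024 + 0.2025 = 0.3418
O = 0.2688 / √(0.3230 × 0.3418) = 0.2688 / 0.332267 = 0.80899

0.809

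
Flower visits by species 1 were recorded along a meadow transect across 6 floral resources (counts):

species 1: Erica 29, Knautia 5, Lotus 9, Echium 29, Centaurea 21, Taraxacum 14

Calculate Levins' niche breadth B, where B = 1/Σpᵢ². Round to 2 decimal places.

Proportions for species 1 (n=107): 29/107=0.2710, 5/107=0.0467, 9/107=0.0841, 29/107=0.2710, 21/107=0.1963, 14/107=0.1308
Σpᵢ² = 0.2710² + 0.0467² + 0.0841² + 0.2710² + 0.1963² + 0.1308² = 0.073441 + 0.002181 + 0.007073 + 0.073441 + 0.038534 + 0.017109 = 0.211779
B = 1 / 0.211779 = 4.7219

4.72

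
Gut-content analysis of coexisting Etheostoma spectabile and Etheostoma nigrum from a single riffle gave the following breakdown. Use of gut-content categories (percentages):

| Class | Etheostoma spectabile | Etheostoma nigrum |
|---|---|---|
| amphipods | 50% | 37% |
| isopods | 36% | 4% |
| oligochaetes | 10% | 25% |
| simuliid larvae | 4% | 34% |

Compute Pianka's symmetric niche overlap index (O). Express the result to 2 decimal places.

0.68

Convert percentages to proportions (divide by 100).
Σ p₁ᵢp₂ᵢ = 0.1850 + 0.0144 + 0.0250 + 0.0136 = 0.2380
Σp_1ᵢ² = 0.50² + 0.36² + 0.10² + 0.04² = 0.2500 + 0.1296 + 0.0100 + 0.0016 = 0.3912
Σp_2ᵢ² = 0.37² + 0.04² + 0.25² + 0.34² = 0.1369 + 0.0016 + 0.0625 + 0.1156 = 0.3166
O = 0.2380 / √(0.3912 × 0.3166) = 0.2380 / 0.35193 = 0.6763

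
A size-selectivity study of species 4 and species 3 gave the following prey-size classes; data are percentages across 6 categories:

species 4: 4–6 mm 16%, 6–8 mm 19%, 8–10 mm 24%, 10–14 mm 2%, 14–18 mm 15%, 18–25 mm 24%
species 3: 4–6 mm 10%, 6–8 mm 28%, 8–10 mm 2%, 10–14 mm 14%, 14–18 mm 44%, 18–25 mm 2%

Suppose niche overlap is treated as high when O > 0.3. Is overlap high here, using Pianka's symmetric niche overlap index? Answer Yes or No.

Convert percentages to proportions (divide by 100).
Σ p₁ᵢp₂ᵢ = 0.0160 + 0.0532 + 0.0048 + 0.0028 + 0.0660 + 0.0048 = 0.1476
Σp_1ᵢ² = 0.16² + 0.19² + 0.24² + 0.02² + 0.15² + 0.24² = 0.0256 + 0.0361 + 0.0576 + 0.0004 + 0.0225 + 0.0576 = 0.1998
Σp_2ᵢ² = 0.10² + 0.28² + 0.02² + 0.14² + 0.44² + 0.02² = 0.0100 + 0.0784 + 0.0004 + 0.0196 + 0.1936 + 0.0004 = 0.3024
O = 0.1476 / √(0.1998 × 0.3024) = 0.1476 / 0.24580 = 0.6005
O = 0.6005 > 0.3 → Yes.

Yes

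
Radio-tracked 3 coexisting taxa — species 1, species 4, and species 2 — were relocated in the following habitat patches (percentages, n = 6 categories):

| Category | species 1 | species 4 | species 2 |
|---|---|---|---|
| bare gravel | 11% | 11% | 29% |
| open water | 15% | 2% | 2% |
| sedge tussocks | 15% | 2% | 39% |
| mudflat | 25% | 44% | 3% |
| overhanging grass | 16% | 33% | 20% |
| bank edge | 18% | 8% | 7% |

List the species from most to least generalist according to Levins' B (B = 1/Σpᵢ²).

Convert percentages to proportions (divide by 100).
Σp_1ᵢ² = 0.11² + 0.15² + 0.15² + 0.25² + 0.16² + 0.18² = 0.0121 + 0.0225 + 0.0225 + 0.0625 + 0.0256 + 0.0324 = 0.1776
B_1 = 1 / 0.1776 = 5.6306
Σp_4ᵢ² = 0.11² + 0.02² + 0.02² + 0.44² + 0.33² + 0.08² = 0.0121 + 0.0004 + 0.0004 + 0.1936 + 0.1089 + 0.0064 = 0.3218
B_4 = 1 / 0.3218 = 3.1075
Σp_2ᵢ² = 0.29² + 0.02² + 0.39² + 0.03² + 0.20² + 0.07² = 0.0841 + 0.0004 + 0.1521 + 0.0009 + 0.0400 + 0.0049 = 0.2824
B_2 = 1 / 0.2824 = 3.5411
Ranking by B (broadest → narrowest): species 1 (5.63) > species 2 (3.54) > species 4 (3.11)

species 1 > species 2 > species 4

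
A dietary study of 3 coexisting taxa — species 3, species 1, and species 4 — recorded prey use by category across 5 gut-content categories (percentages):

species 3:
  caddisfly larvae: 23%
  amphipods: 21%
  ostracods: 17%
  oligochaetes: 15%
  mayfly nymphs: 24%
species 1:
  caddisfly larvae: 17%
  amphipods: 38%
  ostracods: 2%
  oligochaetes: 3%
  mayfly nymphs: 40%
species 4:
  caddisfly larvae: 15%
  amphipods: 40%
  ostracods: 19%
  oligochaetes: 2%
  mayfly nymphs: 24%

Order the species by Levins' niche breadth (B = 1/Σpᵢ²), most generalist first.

Convert percentages to proportions (divide by 100).
Σp_3ᵢ² = 0.23² + 0.21² + 0.17² + 0.15² + 0.24² = 0.0529 + 0.0441 + 0.0289 + 0.0225 + 0.0576 = 0.2060
B_3 = 1 / 0.2060 = 4.8544
Σp_1ᵢ² = 0.17² + 0.38² + 0.02² + 0.03² + 0.40² = 0.0289 + 0.1444 + 0.0004 + 0.0009 + 0.1600 = 0.3346
B_1 = 1 / 0.3346 = 2.9886
Σp_4ᵢ² = 0.15² + 0.40² + 0.19² + 0.02² + 0.24² = 0.0225 + 0.1600 + 0.0361 + 0.0004 + 0.0576 = 0.2766
B_4 = 1 / 0.2766 = 3.6153
Ranking by B (broadest → narrowest): species 3 (4.85) > species 4 (3.62) > species 1 (2.99)

species 3 > species 4 > species 1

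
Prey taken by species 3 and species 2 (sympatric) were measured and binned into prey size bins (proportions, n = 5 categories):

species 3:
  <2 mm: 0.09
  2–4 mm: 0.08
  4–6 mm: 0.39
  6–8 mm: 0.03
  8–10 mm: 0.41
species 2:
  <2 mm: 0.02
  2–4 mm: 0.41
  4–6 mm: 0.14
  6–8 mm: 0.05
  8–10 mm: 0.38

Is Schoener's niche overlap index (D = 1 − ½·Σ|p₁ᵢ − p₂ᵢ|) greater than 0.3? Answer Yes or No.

Yes

Σ|p₁ᵢ − p₂ᵢ| = 0.07 + 0.33 + 0.25 + 0.02 + 0.03 = 0.70
D = 1 − ½ × 0.70 = 1 − 0.350 = 0.6500
D = 0.6500 > 0.3 → Yes.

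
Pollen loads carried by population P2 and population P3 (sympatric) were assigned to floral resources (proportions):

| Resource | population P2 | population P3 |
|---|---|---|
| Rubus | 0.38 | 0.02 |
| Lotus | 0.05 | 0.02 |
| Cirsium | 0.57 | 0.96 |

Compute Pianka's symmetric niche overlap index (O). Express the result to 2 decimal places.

0.84

Σ p₁ᵢp₂ᵢ = 0.0076 + 0.0010 + 0.5472 = 0.5558
Σp_1ᵢ² = 0.38² + 0.05² + 0.57² = 0.1444 + 0.0025 + 0.3249 = 0.4718
Σp_2ᵢ² = 0.02² + 0.02² + 0.96² = 0.0004 + 0.0004 + 0.9216 = 0.9224
O = 0.5558 / √(0.4718 × 0.9224) = 0.5558 / 0.65969 = 0.8425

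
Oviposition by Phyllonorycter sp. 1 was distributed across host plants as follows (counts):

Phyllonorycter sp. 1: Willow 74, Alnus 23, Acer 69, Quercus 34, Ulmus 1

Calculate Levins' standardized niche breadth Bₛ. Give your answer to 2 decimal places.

Proportions for Phyllonorycter sp. 1 (n=201): 74/201=0.3682, 23/201=0.1144, 69/201=0.3433, 34/201=0.1692, 1/201=0.0050
Σpᵢ² = 0.3682² + 0.1144² + 0.3433² + 0.1692² + 0.0050² = 0.135571 + 0.013087 + 0.117855 + 0.028629 + 0.000025 = 0.295167
B = 1 / 0.295167 = 3.3879
Bₛ = (B − 1)/(n − 1) = (3.3879 − 1)/(5 − 1) = 2.3879/4 = 0.5970

0.60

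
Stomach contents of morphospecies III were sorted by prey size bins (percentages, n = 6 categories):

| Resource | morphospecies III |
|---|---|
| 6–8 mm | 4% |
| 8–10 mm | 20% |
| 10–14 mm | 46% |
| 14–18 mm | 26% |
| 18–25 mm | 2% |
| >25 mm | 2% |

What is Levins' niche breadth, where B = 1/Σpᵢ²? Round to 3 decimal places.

Convert percentages to proportions (divide by 100).
Σpᵢ² = 0.04² + 0.20² + 0.46² + 0.26² + 0.02² + 0.02² = 0.0016 + 0.0400 + 0.2116 + 0.0676 + 0.0004 + 0.0004 = 0.3216
B = 1 / 0.3216 = 3.10945

3.109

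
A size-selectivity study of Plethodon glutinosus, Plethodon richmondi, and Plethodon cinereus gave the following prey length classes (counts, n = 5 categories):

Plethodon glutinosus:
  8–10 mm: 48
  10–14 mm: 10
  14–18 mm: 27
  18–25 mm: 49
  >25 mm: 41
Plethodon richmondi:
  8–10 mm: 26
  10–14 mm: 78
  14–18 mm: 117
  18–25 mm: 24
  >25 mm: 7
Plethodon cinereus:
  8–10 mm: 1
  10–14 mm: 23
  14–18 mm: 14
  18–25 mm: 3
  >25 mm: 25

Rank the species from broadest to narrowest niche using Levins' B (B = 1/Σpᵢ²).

Plethodon glutinosus > Plethodon cinereus > Plethodon richmondi

Proportions for Plethodon glutinosus (n=175): 48/175=0.2743, 10/175=0.0571, 27/175=0.1543, 49/175=0.2800, 41/175=0.2343
Proportions for Plethodon richmondi (n=252): 26/252=0.1032, 78/252=0.3095, 117/252=0.4643, 24/252=0.0952, 7/252=0.0278
Proportions for Plethodon cinereus (n=66): 1/66=0.0152, 23/66=0.3485, 14/66=0.2121, 3/66=0.0455, 25/66=0.3788
Σp_glutᵢ² = 0.2743² + 0.0571² + 0.1543² + 0.2800² + 0.2343² = 0.075240 + 0.003260 + 0.023808 + 0.078400 + 0.054896 = 0.235604
B_glut = 1 / 0.235604 = 4.2444
Σp_richᵢ² = 0.1032² + 0.3095² + 0.4643² + 0.0952² + 0.0278² = 0.010650 + 0.095790 + 0.215574 + 0.009063 + 0.000773 = 0.331850
B_rich = 1 / 0.331850 = 3.0134
Σp_cineᵢ² = 0.0152² + 0.3485² + 0.2121² + 0.0455² + 0.3788² = 0.000231 + 0.121452 + 0.044986 + 0.002070 + 0.143489 = 0.312228
B_cine = 1 / 0.312228 = 3.2028
Ranking by B (broadest → narrowest): Plethodon glutinosus (4.24) > Plethodon cinereus (3.20) > Plethodon richmondi (3.01)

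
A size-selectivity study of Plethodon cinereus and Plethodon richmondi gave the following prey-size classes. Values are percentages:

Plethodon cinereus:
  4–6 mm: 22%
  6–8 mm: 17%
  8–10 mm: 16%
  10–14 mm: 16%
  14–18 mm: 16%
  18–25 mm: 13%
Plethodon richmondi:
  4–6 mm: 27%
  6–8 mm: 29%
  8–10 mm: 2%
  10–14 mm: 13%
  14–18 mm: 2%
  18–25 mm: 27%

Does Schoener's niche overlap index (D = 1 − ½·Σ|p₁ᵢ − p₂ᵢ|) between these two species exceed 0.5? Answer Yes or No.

Convert percentages to proportions (divide by 100).
Σ|p₁ᵢ − p₂ᵢ| = 0.05 + 0.12 + 0.14 + 0.03 + 0.14 + 0.14 = 0.62
D = 1 − ½ × 0.62 = 1 − 0.310 = 0.6900
D = 0.6900 > 0.5 → Yes.

Yes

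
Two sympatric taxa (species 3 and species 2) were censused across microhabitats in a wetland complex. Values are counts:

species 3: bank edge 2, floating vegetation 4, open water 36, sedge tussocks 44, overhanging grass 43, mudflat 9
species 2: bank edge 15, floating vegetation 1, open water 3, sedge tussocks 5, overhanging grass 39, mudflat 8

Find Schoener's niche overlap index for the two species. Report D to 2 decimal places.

Proportions for species 3 (n=138): 2/138=0.0145, 4/138=0.0290, 36/138=0.2609, 44/138=0.3188, 43/138=0.3116, 9/138=0.0652
Proportions for species 2 (n=71): 15/71=0.2113, 1/71=0.0141, 3/71=0.0423, 5/71=0.0704, 39/71=0.5493, 8/71=0.1127
Σ|p₁ᵢ − p₂ᵢ| = 0.1968 + 0.0149 + 0.2186 + 0.2484 + 0.2377 + 0.0475 = 0.9639
D = 1 − ½ × 0.9639 = 1 − 0.48195 = 0.51805

0.52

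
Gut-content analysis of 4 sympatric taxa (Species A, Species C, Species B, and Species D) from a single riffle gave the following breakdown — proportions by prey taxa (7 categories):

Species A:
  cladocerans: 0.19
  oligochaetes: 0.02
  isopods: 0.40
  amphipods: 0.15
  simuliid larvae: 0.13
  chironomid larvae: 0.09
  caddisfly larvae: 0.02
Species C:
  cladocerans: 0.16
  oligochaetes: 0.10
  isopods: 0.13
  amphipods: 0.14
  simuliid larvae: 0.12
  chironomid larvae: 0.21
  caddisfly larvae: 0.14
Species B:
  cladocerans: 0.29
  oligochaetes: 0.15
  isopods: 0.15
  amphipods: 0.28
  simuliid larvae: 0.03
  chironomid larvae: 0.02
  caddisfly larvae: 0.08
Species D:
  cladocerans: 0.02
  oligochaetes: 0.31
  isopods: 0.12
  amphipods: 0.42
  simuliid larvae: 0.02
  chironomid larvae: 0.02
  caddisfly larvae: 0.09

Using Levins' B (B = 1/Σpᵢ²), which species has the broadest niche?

Σp_Aᵢ² = 0.19² + 0.02² + 0.40² + 0.15² + 0.13² + 0.09² + 0.02² = 0.0361 + 0.0004 + 0.1600 + 0.0225 + 0.0169 + 0.0081 + 0.0004 = 0.2444
B_A = 1 / 0.2444 = 4.0917
Σp_Cᵢ² = 0.16² + 0.10² + 0.13² + 0.14² + 0.12² + 0.21² + 0.14² = 0.0256 + 0.0100 + 0.0169 + 0.0196 + 0.0144 + 0.0441 + 0.0196 = 0.1502
B_C = 1 / 0.1502 = 6.6578
Σp_Bᵢ² = 0.29² + 0.15² + 0.15² + 0.28² + 0.03² + 0.02² + 0.08² = 0.0841 + 0.0225 + 0.0225 + 0.0784 + 0.0009 + 0.0004 + 0.0064 = 0.2152
B_B = 1 / 0.2152 = 4.6468
Σp_Dᵢ² = 0.02² + 0.31² + 0.12² + 0.42² + 0.02² + 0.02² + 0.09² = 0.0004 + 0.0961 + 0.0144 + 0.1764 + 0.0004 + 0.0004 + 0.0081 = 0.2962
B_D = 1 / 0.2962 = 3.3761
Highest B → broadest niche (most generalist): Species C (B = 6.66).

Species C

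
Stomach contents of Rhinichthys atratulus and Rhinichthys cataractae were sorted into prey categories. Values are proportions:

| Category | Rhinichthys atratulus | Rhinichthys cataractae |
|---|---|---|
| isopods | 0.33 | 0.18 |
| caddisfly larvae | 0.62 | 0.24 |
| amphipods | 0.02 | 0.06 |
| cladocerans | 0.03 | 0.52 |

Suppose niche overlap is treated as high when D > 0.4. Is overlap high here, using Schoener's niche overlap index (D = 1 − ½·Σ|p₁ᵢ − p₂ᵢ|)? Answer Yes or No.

Σ|p₁ᵢ − p₂ᵢ| = 0.15 + 0.38 + 0.04 + 0.49 = 1.06
D = 1 − ½ × 1.06 = 1 − 0.530 = 0.4700
D = 0.4700 > 0.4 → Yes.

Yes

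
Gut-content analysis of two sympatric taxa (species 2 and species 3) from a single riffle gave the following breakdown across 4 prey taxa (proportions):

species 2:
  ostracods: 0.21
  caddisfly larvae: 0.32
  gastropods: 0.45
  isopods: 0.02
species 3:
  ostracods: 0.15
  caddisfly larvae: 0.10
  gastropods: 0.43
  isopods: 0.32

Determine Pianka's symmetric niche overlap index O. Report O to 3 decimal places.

Σ p₁ᵢp₂ᵢ = 0.0315 + 0.0320 + 0.1935 + 0.0064 = 0.2634
Σp_1ᵢ² = 0.21² + 0.32² + 0.45² + 0.02² = 0.0441 + 0.1024 + 0.2025 + 0.0004 = 0.3494
Σp_2ᵢ² = 0.15² + 0.10² + 0.43² + 0.32² = 0.0225 + 0.0100 + 0.1849 + 0.1024 = 0.3198
O = 0.2634 / √(0.3494 × 0.3198) = 0.2634 / 0.334273 = 0.78798

0.788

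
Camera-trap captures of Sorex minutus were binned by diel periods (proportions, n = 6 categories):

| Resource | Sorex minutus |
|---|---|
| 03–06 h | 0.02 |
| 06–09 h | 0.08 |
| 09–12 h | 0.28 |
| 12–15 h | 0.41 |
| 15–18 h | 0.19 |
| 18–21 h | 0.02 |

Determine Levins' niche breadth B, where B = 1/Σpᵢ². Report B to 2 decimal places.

3.45

Σpᵢ² = 0.02² + 0.08² + 0.28² + 0.41² + 0.19² + 0.02² = 0.0004 + 0.0064 + 0.0784 + 0.1681 + 0.0361 + 0.0004 = 0.2898
B = 1 / 0.2898 = 3.4507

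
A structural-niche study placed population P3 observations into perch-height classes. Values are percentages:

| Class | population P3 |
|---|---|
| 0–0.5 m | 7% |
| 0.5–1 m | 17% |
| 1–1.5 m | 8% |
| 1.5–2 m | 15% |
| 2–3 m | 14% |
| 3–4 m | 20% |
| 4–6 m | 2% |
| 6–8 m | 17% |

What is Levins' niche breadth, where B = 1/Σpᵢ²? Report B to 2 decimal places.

6.60

Convert percentages to proportions (divide by 100).
Σpᵢ² = 0.07² + 0.17² + 0.08² + 0.15² + 0.14² + 0.20² + 0.02² + 0.17² = 0.0049 + 0.0289 + 0.0064 + 0.0225 + 0.0196 + 0.0400 + 0.0004 + 0.0289 = 0.1516
B = 1 / 0.1516 = 6.5963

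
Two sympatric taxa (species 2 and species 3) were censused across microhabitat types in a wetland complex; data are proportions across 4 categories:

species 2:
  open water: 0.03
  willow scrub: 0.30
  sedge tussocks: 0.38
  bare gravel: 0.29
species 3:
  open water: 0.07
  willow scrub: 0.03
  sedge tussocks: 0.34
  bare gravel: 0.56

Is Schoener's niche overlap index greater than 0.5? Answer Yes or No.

Yes

Σ|p₁ᵢ − p₂ᵢ| = 0.04 + 0.27 + 0.04 + 0.27 = 0.62
D = 1 − ½ × 0.62 = 1 − 0.310 = 0.6900
D = 0.6900 > 0.5 → Yes.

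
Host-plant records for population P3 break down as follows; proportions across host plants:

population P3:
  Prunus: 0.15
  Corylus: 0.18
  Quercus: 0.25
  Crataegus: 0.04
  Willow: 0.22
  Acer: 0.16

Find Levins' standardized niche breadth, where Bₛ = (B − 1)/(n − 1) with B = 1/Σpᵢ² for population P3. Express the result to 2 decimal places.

Σpᵢ² = 0.15² + 0.18² + 0.25² + 0.04² + 0.22² + 0.16² = 0.0225 + 0.0324 + 0.0625 + 0.0016 + 0.0484 + 0.0256 = 0.1930
B = 1 / 0.1930 = 5.1813
Bₛ = (B − 1)/(n − 1) = (5.1813 − 1)/(6 − 1) = 4.1813/5 = 0.8363

0.84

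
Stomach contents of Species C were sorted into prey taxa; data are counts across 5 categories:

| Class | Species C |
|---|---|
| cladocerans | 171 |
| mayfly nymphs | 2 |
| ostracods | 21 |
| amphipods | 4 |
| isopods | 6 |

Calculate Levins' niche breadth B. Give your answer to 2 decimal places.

Proportions for Species C (n=204): 171/204=0.8382, 2/204=0.0098, 21/204=0.1029, 4/204=0.0196, 6/204=0.0294
Σpᵢ² = 0.8382² + 0.0098² + 0.1029² + 0.0196² + 0.0294² = 0.702579 + 0.000096 + 0.010588 + 0.000384 + 0.000864 = 0.714511
B = 1 / 0.714511 = 1.3996

1.40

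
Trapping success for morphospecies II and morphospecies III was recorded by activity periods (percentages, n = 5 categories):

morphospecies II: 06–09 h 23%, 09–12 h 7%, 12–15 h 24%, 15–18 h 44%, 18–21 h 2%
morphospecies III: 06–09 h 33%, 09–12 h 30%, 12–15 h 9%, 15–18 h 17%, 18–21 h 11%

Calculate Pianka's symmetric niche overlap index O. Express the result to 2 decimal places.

0.71

Convert percentages to proportions (divide by 100).
Σ p₁ᵢp₂ᵢ = 0.0759 + 0.0210 + 0.0216 + 0.0748 + 0.0022 = 0.1955
Σp_1ᵢ² = 0.23² + 0.07² + 0.24² + 0.44² + 0.02² = 0.0529 + 0.0049 + 0.0576 + 0.1936 + 0.0004 = 0.3094
Σp_2ᵢ² = 0.33² + 0.30² + 0.09² + 0.17² + 0.11² = 0.1089 + 0.0900 + 0.0081 + 0.0289 + 0.0121 = 0.2480
O = 0.1955 / √(0.3094 × 0.2480) = 0.1955 / 0.27700 = 0.7058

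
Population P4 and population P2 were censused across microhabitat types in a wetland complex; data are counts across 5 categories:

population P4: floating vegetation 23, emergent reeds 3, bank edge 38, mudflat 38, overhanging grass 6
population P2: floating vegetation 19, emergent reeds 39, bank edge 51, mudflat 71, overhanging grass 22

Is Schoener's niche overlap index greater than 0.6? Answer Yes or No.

Yes

Proportions for population P4 (n=108): 23/108=0.2130, 3/108=0.0278, 38/108=0.3519, 38/108=0.3519, 6/108=0.0556
Proportions for population P2 (n=202): 19/202=0.0941, 39/202=0.1931, 51/202=0.2525, 71/202=0.3515, 22/202=0.1089
Σ|p₁ᵢ − p₂ᵢ| = 0.1189 + 0.1653 + 0.0994 + 0.0004 + 0.0533 = 0.4373
D = 1 − ½ × 0.4373 = 1 − 0.21865 = 0.78135
D = 0.78135 > 0.6 → Yes.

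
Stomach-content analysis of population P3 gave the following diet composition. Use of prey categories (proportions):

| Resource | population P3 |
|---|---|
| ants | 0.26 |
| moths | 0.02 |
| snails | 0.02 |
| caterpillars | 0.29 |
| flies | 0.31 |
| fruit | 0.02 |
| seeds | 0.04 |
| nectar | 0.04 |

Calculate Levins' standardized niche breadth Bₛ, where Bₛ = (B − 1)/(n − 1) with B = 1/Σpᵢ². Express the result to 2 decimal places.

0.42

Σpᵢ² = 0.26² + 0.02² + 0.02² + 0.29² + 0.31² + 0.02² + 0.04² + 0.04² = 0.0676 + 0.0004 + 0.0004 + 0.0841 + 0.0961 + 0.0004 + 0.0016 + 0.0016 = 0.2522
B = 1 / 0.2522 = 3.9651
Bₛ = (B − 1)/(n − 1) = (3.9651 − 1)/(8 − 1) = 2.9651/7 = 0.4236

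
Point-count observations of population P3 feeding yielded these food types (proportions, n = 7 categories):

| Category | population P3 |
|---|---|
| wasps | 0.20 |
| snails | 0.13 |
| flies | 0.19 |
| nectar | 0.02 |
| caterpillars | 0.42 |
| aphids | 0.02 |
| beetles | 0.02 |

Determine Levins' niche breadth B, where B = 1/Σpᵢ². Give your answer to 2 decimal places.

3.70

Σpᵢ² = 0.20² + 0.13² + 0.19² + 0.02² + 0.42² + 0.02² + 0.02² = 0.0400 + 0.0169 + 0.0361 + 0.0004 + 0.1764 + 0.0004 + 0.0004 = 0.2706
B = 1 / 0.2706 = 3.6955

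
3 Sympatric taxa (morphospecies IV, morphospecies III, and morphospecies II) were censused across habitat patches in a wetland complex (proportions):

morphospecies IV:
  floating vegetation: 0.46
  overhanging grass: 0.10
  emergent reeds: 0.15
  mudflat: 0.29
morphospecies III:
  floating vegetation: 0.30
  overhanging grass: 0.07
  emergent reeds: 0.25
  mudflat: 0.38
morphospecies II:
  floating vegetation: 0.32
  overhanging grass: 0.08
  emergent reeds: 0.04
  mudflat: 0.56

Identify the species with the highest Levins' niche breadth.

Σp_IVᵢ² = 0.46² + 0.10² + 0.15² + 0.29² = 0.2116 + 0.0100 + 0.0225 + 0.0841 = 0.3282
B_IV = 1 / 0.3282 = 3.0469
Σp_IIIᵢ² = 0.30² + 0.07² + 0.25² + 0.38² = 0.0900 + 0.0049 + 0.0625 + 0.1444 = 0.3018
B_III = 1 / 0.3018 = 3.3135
Σp_IIᵢ² = 0.32² + 0.08² + 0.04² + 0.56² = 0.1024 + 0.0064 + 0.0016 + 0.3136 = 0.4240
B_II = 1 / 0.4240 = 2.3585
Highest B → broadest niche (most generalist): morphospecies III (B = 3.31).

morphospecies III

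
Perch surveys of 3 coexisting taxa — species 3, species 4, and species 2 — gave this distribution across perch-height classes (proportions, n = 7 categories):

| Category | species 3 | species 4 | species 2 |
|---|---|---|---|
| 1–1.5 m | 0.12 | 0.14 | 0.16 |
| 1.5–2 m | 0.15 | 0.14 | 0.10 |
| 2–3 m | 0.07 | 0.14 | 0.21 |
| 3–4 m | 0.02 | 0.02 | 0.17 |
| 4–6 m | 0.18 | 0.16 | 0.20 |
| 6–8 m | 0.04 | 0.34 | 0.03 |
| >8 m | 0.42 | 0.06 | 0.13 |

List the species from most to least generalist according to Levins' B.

Σp_3ᵢ² = 0.12² + 0.15² + 0.07² + 0.02² + 0.18² + 0.04² + 0.42² = 0.0144 + 0.0225 + 0.0049 + 0.0004 + 0.0324 + 0.0016 + 0.1764 = 0.2526
B_3 = 1 / 0.2526 = 3.9588
Σp_4ᵢ² = 0.14² + 0.14² + 0.14² + 0.02² + 0.16² + 0.34² + 0.06² = 0.0196 + 0.0196 + 0.0196 + 0.0004 + 0.0256 + 0.1156 + 0.0036 = 0.2040
B_4 = 1 / 0.2040 = 4.9020
Σp_2ᵢ² = 0.16² + 0.10² + 0.21² + 0.17² + 0.20² + 0.03² + 0.13² = 0.0256 + 0.0100 + 0.0441 + 0.0289 + 0.0400 + 0.0009 + 0.0169 = 0.1664
B_2 = 1 / 0.1664 = 6.0096
Ranking by B (broadest → narrowest): species 2 (6.01) > species 4 (4.90) > species 3 (3.96)

species 2 > species 4 > species 3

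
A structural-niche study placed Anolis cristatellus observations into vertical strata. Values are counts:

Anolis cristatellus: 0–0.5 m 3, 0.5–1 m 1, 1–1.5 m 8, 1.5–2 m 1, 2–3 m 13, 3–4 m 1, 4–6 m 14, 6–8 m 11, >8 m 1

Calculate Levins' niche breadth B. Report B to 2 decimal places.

Proportions for Anolis cristatellus (n=53): 3/53=0.0566, 1/53=0.0189, 8/53=0.1509, 1/53=0.0189, 13/53=0.2453, 1/53=0.0189, 14/53=0.2642, 11/53=0.2075, 1/53=0.0189
Σpᵢ² = 0.0566² + 0.0189² + 0.1509² + 0.0189² + 0.2453² + 0.0189² + 0.2642² + 0.2075² + 0.0189² = 0.003204 + 0.000357 + 0.022771 + 0.000357 + 0.060172 + 0.000357 + 0.069802 + 0.043056 + 0.000357 = 0.200433
B = 1 / 0.200433 = 4.9892

4.99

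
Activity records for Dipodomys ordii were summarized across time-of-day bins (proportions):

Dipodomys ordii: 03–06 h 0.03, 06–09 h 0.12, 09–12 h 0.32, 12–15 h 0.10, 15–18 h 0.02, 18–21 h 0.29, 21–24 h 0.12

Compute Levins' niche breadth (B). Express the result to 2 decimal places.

4.41

Σpᵢ² = 0.03² + 0.12² + 0.32² + 0.10² + 0.02² + 0.29² + 0.12² = 0.0009 + 0.0144 + 0.1024 + 0.0100 + 0.0004 + 0.0841 + 0.0144 = 0.2266
B = 1 / 0.2266 = 4.4131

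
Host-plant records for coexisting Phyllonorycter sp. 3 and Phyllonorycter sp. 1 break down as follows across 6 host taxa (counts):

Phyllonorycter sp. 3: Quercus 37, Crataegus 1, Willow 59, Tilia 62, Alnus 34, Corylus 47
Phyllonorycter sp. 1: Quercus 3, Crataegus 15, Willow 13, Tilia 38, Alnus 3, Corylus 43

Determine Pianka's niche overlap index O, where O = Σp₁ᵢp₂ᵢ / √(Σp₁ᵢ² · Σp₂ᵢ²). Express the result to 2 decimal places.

Proportions for Phyllonorycter sp. 3 (n=240): 37/240=0.1542, 1/240=0.0042, 59/240=0.2458, 62/240=0.2583, 34/240=0.1417, 47/240=0.1958
Proportions for Phyllonorycter sp. 1 (n=115): 3/115=0.0261, 15/115=0.1304, 13/115=0.1130, 38/115=0.3304, 3/115=0.0261, 43/115=0.3739
Σ p₁ᵢp₂ᵢ = 0.004025 + 0.000548 + 0.027775 + 0.085342 + 0.003698 + 0.073210 = 0.194598
Σp_1ᵢ² = 0.1542² + 0.0042² + 0.2458² + 0.2583² + 0.1417² + 0.1958² = 0.023778 + 0.000018 + 0.060418 + 0.066719 + 0.020079 + 0.038338 = 0.209350
Σp_2ᵢ² = 0.0261² + 0.1304² + 0.1130² + 0.3304² + 0.0261² + 0.3739² = 0.000681 + 0.017004 + 0.012769 + 0.109164 + 0.000681 + 0.139801 = 0.280100
O = 0.194598 / √(0.209350 × 0.280100) = 0.194598 / 0.2421548 = 0.8036

0.80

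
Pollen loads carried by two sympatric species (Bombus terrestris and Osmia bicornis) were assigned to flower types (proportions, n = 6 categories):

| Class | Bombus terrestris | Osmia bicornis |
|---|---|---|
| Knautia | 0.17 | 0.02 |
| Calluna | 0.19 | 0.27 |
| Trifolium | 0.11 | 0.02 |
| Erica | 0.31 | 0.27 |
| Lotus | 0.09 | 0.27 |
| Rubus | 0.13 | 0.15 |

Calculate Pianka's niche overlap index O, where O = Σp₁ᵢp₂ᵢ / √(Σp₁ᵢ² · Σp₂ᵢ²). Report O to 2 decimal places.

Σ p₁ᵢp₂ᵢ = 0.0034 + 0.0513 + 0.0022 + 0.0837 + 0.0243 + 0.0195 = 0.1844
Σp_1ᵢ² = 0.17² + 0.19² + 0.11² + 0.31² + 0.09² + 0.13² = 0.0289 + 0.0361 + 0.0121 + 0.0961 + 0.0081 + 0.0169 = 0.1982
Σp_2ᵢ² = 0.02² + 0.27² + 0.02² + 0.27² + 0.27² + 0.15² = 0.0004 + 0.0729 + 0.0004 + 0.0729 + 0.0729 + 0.0225 = 0.2420
O = 0.1844 / √(0.1982 × 0.2420) = 0.1844 / 0.21901 = 0.8420

0.84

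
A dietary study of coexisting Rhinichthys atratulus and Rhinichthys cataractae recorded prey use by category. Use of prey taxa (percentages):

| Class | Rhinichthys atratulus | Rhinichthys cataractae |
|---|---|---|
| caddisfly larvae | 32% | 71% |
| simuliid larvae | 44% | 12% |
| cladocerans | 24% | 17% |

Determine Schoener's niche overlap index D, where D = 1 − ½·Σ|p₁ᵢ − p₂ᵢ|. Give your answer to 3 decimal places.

0.610

Convert percentages to proportions (divide by 100).
Σ|p₁ᵢ − p₂ᵢ| = 0.39 + 0.32 + 0.07 = 0.78
D = 1 − ½ × 0.78 = 1 − 0.390 = 0.61000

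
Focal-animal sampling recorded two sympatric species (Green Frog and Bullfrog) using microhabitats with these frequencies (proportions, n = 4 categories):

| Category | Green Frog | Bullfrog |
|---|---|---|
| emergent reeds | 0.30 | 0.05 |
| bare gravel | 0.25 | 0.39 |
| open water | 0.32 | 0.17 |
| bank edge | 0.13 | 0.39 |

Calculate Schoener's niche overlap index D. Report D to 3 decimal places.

Σ|p₁ᵢ − p₂ᵢ| = 0.25 + 0.14 + 0.15 + 0.26 = 0.80
D = 1 − ½ × 0.80 = 1 − 0.400 = 0.60000

0.600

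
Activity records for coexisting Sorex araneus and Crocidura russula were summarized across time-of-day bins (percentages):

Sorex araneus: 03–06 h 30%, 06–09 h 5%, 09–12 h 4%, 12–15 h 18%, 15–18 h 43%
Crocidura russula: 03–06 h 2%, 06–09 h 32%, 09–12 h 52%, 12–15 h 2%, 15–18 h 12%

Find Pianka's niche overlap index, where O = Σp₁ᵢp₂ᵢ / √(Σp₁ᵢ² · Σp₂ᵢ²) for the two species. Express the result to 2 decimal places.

Convert percentages to proportions (divide by 100).
Σ p₁ᵢp₂ᵢ = 0.0060 + 0.0160 + 0.0208 + 0.0036 + 0.0516 = 0.0980
Σp_1ᵢ² = 0.30² + 0.05² + 0.04² + 0.18² + 0.43² = 0.0900 + 0.0025 + 0.0016 + 0.0324 + 0.1849 = 0.3114
Σp_2ᵢ² = 0.02² + 0.32² + 0.52² + 0.02² + 0.12² = 0.0004 + 0.1024 + 0.2704 + 0.0004 + 0.0144 = 0.3880
O = 0.0980 / √(0.3114 × 0.3880) = 0.0980 / 0.34760 = 0.2819

0.28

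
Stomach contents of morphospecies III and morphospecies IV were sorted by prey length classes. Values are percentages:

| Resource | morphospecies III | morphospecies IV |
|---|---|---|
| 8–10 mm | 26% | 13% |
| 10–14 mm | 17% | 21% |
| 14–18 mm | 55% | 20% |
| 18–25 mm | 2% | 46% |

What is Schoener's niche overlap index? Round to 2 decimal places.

Convert percentages to proportions (divide by 100).
Σ|p₁ᵢ − p₂ᵢ| = 0.13 + 0.04 + 0.35 + 0.44 = 0.96
D = 1 − ½ × 0.96 = 1 − 0.480 = 0.5200

0.52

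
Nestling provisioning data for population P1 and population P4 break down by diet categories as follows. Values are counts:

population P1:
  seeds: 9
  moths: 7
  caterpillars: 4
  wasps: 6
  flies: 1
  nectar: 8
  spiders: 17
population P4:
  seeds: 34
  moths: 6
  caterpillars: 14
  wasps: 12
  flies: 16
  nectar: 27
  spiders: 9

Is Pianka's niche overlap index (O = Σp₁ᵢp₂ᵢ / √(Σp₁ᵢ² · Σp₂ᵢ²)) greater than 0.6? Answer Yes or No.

Proportions for population P1 (n=52): 9/52=0.1731, 7/52=0.1346, 4/52=0.0769, 6/52=0.1154, 1/52=0.0192, 8/52=0.1538, 17/52=0.3269
Proportions for population P4 (n=118): 34/118=0.2881, 6/118=0.0508, 14/118=0.1186, 12/118=0.1017, 16/118=0.1356, 27/118=0.2288, 9/118=0.0763
Σ p₁ᵢp₂ᵢ = 0.049870 + 0.006838 + 0.009120 + 0.011736 + 0.002604 + 0.035189 + 0.024942 = 0.140299
Σp_1ᵢ² = 0.1731² + 0.1346² + 0.0769² + 0.1154² + 0.0192² + 0.1538² + 0.3269² = 0.029964 + 0.018117 + 0.005914 + 0.013317 + 0.000369 + 0.023654 + 0.106864 = 0.198199
Σp_2ᵢ² = 0.2881² + 0.0508² + 0.1186² + 0.1017² + 0.1356² + 0.2288² + 0.0763² = 0.083002 + 0.002581 + 0.014066 + 0.010343 + 0.018387 + 0.052349 + 0.005822 = 0.186550
O = 0.140299 / √(0.198199 × 0.186550) = 0.140299 / 0.1922863 = 0.7296
O = 0.7296 > 0.6 → Yes.

Yes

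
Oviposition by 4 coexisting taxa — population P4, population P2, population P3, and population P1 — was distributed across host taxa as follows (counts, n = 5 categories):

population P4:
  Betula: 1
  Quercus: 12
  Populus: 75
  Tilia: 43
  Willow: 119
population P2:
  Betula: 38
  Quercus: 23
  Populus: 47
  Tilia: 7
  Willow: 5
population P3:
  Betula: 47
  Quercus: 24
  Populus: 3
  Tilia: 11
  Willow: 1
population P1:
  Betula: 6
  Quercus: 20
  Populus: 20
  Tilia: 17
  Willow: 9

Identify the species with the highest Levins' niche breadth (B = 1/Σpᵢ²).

Proportions for population P4 (n=250): 1/250=0.0040, 12/250=0.0480, 75/250=0.3000, 43/250=0.1720, 119/250=0.4760
Proportions for population P2 (n=120): 38/120=0.3167, 23/120=0.1917, 47/120=0.3917, 7/120=0.0583, 5/120=0.0417
Proportions for population P3 (n=86): 47/86=0.5465, 24/86=0.2791, 3/86=0.0349, 11/86=0.1279, 1/86=0.0116
Proportions for population P1 (n=72): 6/72=0.0833, 20/72=0.2778, 20/72=0.2778, 17/72=0.2361, 9/72=0.1250
Σp_P4ᵢ² = 0.0040² + 0.0480² + 0.3000² + 0.1720² + 0.4760² = 0.000016 + 0.002304 + 0.090000 + 0.029584 + 0.226576 = 0.348480
B_P4 = 1 / 0.348480 = 2.8696
Σp_P2ᵢ² = 0.3167² + 0.1917² + 0.3917² + 0.0583² + 0.0417² = 0.100299 + 0.036749 + 0.153429 + 0.003399 + 0.001739 = 0.295615
B_P2 = 1 / 0.295615 = 3.3828
Σp_P3ᵢ² = 0.5465² + 0.2791² + 0.0349² + 0.1279² + 0.0116² = 0.298662 + 0.077897 + 0.001218 + 0.016358 + 0.000135 = 0.394270
B_P3 = 1 / 0.394270 = 2.5363
Σp_P1ᵢ² = 0.0833² + 0.2778² + 0.2778² + 0.2361² + 0.1250² = 0.006939 + 0.077173 + 0.077173 + 0.055743 + 0.015625 = 0.232653
B_P1 = 1 / 0.232653 = 4.2982
Highest B → broadest niche (most generalist): population P1 (B = 4.30).

population P1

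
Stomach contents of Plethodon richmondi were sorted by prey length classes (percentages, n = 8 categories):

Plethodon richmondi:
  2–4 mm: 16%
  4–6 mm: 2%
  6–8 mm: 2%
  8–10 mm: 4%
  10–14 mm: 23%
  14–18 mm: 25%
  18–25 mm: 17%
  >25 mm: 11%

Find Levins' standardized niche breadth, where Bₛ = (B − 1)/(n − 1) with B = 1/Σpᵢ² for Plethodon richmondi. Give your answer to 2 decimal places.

Convert percentages to proportions (divide by 100).
Σpᵢ² = 0.16² + 0.02² + 0.02² + 0.04² + 0.23² + 0.25² + 0.17² + 0.11² = 0.0256 + 0.0004 + 0.0004 + 0.0016 + 0.0529 + 0.0625 + 0.0289 + 0.0121 = 0.1844
B = 1 / 0.1844 = 5.4230
Bₛ = (B − 1)/(n − 1) = (5.4230 − 1)/(8 − 1) = 4.4230/7 = 0.6319

0.63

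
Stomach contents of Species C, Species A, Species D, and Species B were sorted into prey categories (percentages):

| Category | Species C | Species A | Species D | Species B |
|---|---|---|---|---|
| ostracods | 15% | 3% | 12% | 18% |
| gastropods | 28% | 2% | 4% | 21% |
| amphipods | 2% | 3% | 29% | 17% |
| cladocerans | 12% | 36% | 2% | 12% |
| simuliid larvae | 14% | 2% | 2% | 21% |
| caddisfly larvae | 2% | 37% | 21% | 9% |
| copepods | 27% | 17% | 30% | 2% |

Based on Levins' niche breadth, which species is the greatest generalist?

Convert percentages to proportions (divide by 100).
Σp_Cᵢ² = 0.15² + 0.28² + 0.02² + 0.12² + 0.14² + 0.02² + 0.27² = 0.0225 + 0.0784 + 0.0004 + 0.0144 + 0.0196 + 0.0004 + 0.0729 = 0.2086
B_C = 1 / 0.2086 = 4.7939
Σp_Aᵢ² = 0.03² + 0.02² + 0.03² + 0.36² + 0.02² + 0.37² + 0.17² = 0.0009 + 0.0004 + 0.0009 + 0.1296 + 0.0004 + 0.1369 + 0.0289 = 0.2980
B_A = 1 / 0.2980 = 3.3557
Σp_Dᵢ² = 0.12² + 0.04² + 0.29² + 0.02² + 0.02² + 0.21² + 0.30² = 0.0144 + 0.0016 + 0.0841 + 0.0004 + 0.0004 + 0.0441 + 0.0900 = 0.2350
B_D = 1 / 0.2350 = 4.2553
Σp_Bᵢ² = 0.18² + 0.21² + 0.17² + 0.12² + 0.21² + 0.09² + 0.02² = 0.0324 + 0.0441 + 0.0289 + 0.0144 + 0.0441 + 0.0081 + 0.0004 = 0.1724
B_B = 1 / 0.1724 = 5.8005
Highest B → broadest niche (most generalist): Species B (B = 5.80).

Species B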